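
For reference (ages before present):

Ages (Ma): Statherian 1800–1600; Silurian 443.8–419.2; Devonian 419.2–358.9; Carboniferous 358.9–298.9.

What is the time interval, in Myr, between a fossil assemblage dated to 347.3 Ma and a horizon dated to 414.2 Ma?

66.9 million years

414.2 − 347.3 = 66.9 million years.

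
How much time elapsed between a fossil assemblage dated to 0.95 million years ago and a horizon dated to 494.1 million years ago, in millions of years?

493.15 million years

494.1 − 0.95 = 493.15 million years.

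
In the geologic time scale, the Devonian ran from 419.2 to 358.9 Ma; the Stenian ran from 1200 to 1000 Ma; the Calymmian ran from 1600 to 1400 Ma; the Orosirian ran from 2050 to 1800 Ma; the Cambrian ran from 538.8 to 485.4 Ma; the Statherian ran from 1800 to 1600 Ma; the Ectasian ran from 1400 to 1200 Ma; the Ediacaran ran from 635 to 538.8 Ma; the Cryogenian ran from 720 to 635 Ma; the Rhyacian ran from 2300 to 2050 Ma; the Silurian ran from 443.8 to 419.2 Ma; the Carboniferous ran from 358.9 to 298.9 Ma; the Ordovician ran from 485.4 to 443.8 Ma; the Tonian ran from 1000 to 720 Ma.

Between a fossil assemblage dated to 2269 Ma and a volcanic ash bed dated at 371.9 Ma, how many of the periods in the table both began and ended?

The older date is 2269 Ma and the younger is 371.9 Ma.
Periods with start < 2269 and end > 371.9 Ma: Orosirian (2050–1800), Statherian (1800–1600), Calymmian (1600–1400), Ectasian (1400–1200), Stenian (1200–1000), Tonian (1000–720), Cryogenian (720–635), Ediacaran (635–538.8), Cambrian (538.8–485.4), Ordovician (485.4–443.8), Silurian (443.8–419.2).
That is 11 complete periods.

11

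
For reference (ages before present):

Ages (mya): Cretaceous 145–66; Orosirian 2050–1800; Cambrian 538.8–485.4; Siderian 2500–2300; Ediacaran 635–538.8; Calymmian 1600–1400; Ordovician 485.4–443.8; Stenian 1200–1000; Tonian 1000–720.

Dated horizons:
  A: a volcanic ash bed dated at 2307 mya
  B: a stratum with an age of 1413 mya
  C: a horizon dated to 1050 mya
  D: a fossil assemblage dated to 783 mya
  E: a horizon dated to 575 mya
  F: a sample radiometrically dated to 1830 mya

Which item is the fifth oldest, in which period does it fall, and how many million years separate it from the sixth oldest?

Sorted oldest-first by Ma: A (2307), F (1830), B (1413), C (1050), D (783), E (575).
The fifth oldest is D at 783 Ma, which lies in 1000–720 Ma: the Tonian.
The sixth oldest is E at 575 Ma; separation = |783 − 575| = 208 Myr.

D, in the Tonian; 208 million years to E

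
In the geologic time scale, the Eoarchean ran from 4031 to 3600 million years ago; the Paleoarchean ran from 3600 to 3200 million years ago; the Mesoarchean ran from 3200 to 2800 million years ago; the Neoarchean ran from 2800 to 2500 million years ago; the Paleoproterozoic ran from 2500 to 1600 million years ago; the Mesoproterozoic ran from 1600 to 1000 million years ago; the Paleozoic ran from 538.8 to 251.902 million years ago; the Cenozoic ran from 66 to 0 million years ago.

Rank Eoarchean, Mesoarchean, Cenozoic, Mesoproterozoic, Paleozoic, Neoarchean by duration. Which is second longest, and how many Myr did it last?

Durations: Eoarchean 431; Mesoarchean 400; Cenozoic 66; Mesoproterozoic 600; Paleozoic 286.898; Neoarchean 300 Myr.
Sorted longest-first: Mesoproterozoic (600), Eoarchean (431), Mesoarchean (400), Neoarchean (300), Paleozoic (286.898), Cenozoic (66).
The second longest is Eoarchean at 431 Myr.

Eoarchean, 431 million years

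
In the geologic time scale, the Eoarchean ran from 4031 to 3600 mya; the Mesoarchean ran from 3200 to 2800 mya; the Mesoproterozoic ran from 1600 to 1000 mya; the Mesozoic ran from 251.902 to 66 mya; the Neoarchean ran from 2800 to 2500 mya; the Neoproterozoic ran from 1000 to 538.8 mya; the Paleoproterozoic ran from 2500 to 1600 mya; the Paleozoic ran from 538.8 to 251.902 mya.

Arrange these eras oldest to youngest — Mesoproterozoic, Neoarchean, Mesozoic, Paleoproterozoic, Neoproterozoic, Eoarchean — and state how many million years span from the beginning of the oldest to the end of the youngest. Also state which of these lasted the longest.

Eoarchean, Neoarchean, Paleoproterozoic, Mesoproterozoic, Neoproterozoic, Mesozoic; total span 3965 Myr; longest is Paleoproterozoic

Start ages (Ma): Eoarchean 4031, Neoarchean 2800, Paleoproterozoic 2500, Mesoproterozoic 1600, Neoproterozoic 1000, Mesozoic 251.902.
Ordered oldest to youngest: Eoarchean, Neoarchean, Paleoproterozoic, Mesoproterozoic, Neoproterozoic, Mesozoic.
Span = 4031 − 66 = 3965 Myr.
Durations: Mesozoic 185.902, Eoarchean 431, Neoarchean 300, Neoproterozoic 461.2, Paleoproterozoic 900, Mesoproterozoic 600 → longest is Paleoproterozoic (900 Myr).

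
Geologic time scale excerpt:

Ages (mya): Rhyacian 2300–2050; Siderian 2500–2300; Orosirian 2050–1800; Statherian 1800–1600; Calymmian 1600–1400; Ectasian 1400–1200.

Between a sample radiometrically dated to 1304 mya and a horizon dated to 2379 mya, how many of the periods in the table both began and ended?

4

The older date is 2379 Ma and the younger is 1304 Ma.
Periods with start < 2379 and end > 1304 Ma: Rhyacian (2300–2050), Orosirian (2050–1800), Statherian (1800–1600), Calymmian (1600–1400).
That is 4 complete periods.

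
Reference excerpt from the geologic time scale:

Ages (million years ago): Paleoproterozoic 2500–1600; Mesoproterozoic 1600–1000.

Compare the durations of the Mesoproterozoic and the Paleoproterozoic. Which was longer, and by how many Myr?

Paleoproterozoic, by 300 million years

Mesoproterozoic: 1600 − 1000 = 600 Myr.
Paleoproterozoic: 2500 − 1600 = 900 Myr.
Difference: 900 − 600 = 300 Myr, so the Paleoproterozoic was longer.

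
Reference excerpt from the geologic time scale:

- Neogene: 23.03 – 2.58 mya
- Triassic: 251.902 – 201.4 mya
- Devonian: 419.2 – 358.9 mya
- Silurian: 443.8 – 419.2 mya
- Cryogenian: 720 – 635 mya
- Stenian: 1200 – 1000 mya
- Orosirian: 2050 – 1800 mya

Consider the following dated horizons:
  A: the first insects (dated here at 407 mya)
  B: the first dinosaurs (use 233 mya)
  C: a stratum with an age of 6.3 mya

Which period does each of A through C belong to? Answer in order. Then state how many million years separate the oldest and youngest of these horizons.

A: 407 Ma lies in 419.2–358.9 Ma, so Devonian.
B: 233 Ma lies in 251.902–201.4 Ma, so Triassic.
C: 6.3 Ma lies in 23.03–2.58 Ma, so Neogene.
Oldest = 407 Ma, youngest = 6.3 Ma → span 400.7 Myr.

A — Devonian; B — Triassic; C — Neogene; span 400.7 million years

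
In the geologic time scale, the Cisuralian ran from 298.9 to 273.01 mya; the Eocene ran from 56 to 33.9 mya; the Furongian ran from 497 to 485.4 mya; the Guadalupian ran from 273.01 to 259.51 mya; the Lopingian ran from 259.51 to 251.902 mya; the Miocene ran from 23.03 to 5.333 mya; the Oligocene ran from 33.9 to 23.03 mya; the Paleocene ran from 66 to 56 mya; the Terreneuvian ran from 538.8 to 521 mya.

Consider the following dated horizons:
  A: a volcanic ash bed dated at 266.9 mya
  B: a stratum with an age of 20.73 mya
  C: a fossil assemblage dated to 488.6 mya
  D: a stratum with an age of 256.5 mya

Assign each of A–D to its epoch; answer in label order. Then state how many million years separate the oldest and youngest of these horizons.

A — Guadalupian; B — Miocene; C — Furongian; D — Lopingian; span 467.87 million years

A: 266.9 Ma lies in 273.01–259.51 Ma, so Guadalupian.
B: 20.73 Ma lies in 23.03–5.333 Ma, so Miocene.
C: 488.6 Ma lies in 497–485.4 Ma, so Furongian.
D: 256.5 Ma lies in 259.51–251.902 Ma, so Lopingian.
Oldest = 488.6 Ma, youngest = 20.73 Ma → span 467.87 Myr.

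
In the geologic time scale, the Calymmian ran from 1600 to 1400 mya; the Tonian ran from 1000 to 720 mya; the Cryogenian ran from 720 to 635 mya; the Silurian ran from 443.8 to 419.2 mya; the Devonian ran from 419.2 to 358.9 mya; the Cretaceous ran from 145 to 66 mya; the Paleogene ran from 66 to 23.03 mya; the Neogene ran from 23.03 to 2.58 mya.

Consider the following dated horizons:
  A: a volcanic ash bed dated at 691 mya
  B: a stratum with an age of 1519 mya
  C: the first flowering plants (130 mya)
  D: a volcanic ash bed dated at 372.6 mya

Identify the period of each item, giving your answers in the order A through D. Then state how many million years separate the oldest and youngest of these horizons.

A — Cryogenian; B — Calymmian; C — Cretaceous; D — Devonian; span 1389 million years

A: 691 Ma lies in 720–635 Ma, so Cryogenian.
B: 1519 Ma lies in 1600–1400 Ma, so Calymmian.
C: 130 Ma lies in 145–66 Ma, so Cretaceous.
D: 372.6 Ma lies in 419.2–358.9 Ma, so Devonian.
Oldest = 1519 Ma, youngest = 130 Ma → span 1389 Myr.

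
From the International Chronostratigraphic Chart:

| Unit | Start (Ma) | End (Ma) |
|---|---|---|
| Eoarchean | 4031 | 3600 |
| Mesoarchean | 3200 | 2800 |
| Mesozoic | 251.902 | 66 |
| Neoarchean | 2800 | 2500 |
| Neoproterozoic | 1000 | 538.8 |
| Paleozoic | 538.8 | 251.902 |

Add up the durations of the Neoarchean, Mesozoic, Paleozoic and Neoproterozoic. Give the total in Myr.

1234 million years

Each duration: Neoarchean = 300; Mesozoic = 185.902; Paleozoic = 286.898; Neoproterozoic = 461.2.
Sum: 300 + 185.902 + 286.898 + 461.2 = 1234 Myr.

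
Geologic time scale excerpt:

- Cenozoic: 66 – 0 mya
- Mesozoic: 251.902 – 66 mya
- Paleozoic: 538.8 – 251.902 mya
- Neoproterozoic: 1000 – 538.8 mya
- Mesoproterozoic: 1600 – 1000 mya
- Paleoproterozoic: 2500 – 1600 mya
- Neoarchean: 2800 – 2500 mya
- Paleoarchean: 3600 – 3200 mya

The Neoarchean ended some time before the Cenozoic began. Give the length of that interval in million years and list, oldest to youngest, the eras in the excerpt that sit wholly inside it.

2434 million years; Paleoproterozoic, Mesoproterozoic, Neoproterozoic, Paleozoic, Mesozoic

End of Neoarchean = 2500 Ma; start of Cenozoic = 66 Ma.
Gap = 2500 − 66 = 2434 Myr.
Eras wholly inside 2500–66 Ma: Paleoproterozoic (2500–1600), Mesoproterozoic (1600–1000), Neoproterozoic (1000–538.8), Paleozoic (538.8–251.902), Mesozoic (251.902–66).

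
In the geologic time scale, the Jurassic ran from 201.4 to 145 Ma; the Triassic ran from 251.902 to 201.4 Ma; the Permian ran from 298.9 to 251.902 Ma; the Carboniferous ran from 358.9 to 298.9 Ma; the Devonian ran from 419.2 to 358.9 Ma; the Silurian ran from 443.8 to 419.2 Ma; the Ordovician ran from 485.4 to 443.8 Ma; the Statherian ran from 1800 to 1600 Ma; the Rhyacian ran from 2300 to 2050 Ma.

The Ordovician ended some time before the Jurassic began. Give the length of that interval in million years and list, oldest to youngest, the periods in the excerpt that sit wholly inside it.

242.4 million years; Silurian, Devonian, Carboniferous, Permian, Triassic

The Ordovician closes at 443.8 Ma and the Jurassic opens at 201.4 Ma, so the interval is 443.8 − 201.4 = 242.4 Myr.
A period fits inside if it starts at or after 443.8 Ma and ends at or before 201.4 Ma; oldest first that gives Silurian, Devonian, Carboniferous, Permian, Triassic.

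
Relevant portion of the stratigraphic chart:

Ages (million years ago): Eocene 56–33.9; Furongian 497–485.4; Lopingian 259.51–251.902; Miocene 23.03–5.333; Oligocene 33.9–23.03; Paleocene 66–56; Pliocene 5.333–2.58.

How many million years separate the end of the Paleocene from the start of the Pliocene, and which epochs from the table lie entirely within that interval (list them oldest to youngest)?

The Paleocene closes at 56 Ma and the Pliocene opens at 5.333 Ma, so the interval is 56 − 5.333 = 50.667 Myr.
An epoch fits inside if it starts at or after 56 Ma and ends at or before 5.333 Ma; oldest first that gives Eocene, Oligocene, Miocene.

50.667 million years; Eocene, Oligocene, Miocene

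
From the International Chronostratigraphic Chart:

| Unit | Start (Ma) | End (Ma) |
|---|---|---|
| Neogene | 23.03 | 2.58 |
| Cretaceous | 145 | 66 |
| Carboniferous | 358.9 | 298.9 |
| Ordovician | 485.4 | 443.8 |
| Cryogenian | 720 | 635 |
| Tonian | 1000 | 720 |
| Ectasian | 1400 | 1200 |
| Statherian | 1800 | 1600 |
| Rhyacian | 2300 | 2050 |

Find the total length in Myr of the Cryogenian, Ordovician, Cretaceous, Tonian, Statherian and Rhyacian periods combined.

Each duration: Cryogenian = 85; Ordovician = 41.6; Cretaceous = 79; Tonian = 280; Statherian = 200; Rhyacian = 250.
Sum: 85 + 41.6 + 79 + 280 + 200 + 250 = 935.6 Myr.

935.6 million years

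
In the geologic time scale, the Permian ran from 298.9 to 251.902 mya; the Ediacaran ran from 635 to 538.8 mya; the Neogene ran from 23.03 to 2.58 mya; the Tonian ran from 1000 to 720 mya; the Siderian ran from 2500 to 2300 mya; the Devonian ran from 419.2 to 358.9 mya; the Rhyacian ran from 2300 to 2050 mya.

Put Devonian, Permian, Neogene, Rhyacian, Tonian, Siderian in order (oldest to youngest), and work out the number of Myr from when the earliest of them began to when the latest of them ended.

Start ages (Ma): Siderian 2500, Rhyacian 2300, Tonian 1000, Devonian 419.2, Permian 298.9, Neogene 23.03.
Ordered oldest to youngest: Siderian, Rhyacian, Tonian, Devonian, Permian, Neogene.
Span = 2500 − 2.58 = 2497.42 Myr.

Siderian → Rhyacian → Tonian → Devonian → Permian → Neogene; total span 2497.42 Myr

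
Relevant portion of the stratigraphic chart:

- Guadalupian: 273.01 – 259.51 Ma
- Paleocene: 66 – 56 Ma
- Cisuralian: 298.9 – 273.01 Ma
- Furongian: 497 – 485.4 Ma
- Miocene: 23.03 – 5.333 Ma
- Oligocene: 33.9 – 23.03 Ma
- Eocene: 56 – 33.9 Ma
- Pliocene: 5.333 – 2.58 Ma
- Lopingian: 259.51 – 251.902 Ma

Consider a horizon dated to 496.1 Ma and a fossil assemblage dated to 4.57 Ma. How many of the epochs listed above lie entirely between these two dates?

7

The older date is 496.1 Ma and the younger is 4.57 Ma.
Epochs with start < 496.1 and end > 4.57 Ma: Cisuralian (298.9–273.01), Guadalupian (273.01–259.51), Lopingian (259.51–251.902), Paleocene (66–56), Eocene (56–33.9), Oligocene (33.9–23.03), Miocene (23.03–5.333).
That is 7 complete epochs.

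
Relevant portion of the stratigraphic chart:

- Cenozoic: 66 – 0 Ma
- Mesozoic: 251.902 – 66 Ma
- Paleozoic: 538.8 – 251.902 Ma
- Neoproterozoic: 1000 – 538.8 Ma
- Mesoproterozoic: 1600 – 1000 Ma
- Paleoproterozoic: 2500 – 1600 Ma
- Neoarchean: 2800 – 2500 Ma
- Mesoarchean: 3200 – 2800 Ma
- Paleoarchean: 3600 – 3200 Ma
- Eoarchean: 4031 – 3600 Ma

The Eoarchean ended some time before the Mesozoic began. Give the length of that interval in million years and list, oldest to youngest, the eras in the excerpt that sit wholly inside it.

The Eoarchean closes at 3600 Ma and the Mesozoic opens at 251.902 Ma, so the interval is 3600 − 251.902 = 3348.098 Myr.
An era fits inside if it starts at or after 3600 Ma and ends at or before 251.902 Ma; oldest first that gives Paleoarchean, Mesoarchean, Neoarchean, Paleoproterozoic, Mesoproterozoic, Neoproterozoic, Paleozoic.

3348.098 million years; Paleoarchean, Mesoarchean, Neoarchean, Paleoproterozoic, Mesoproterozoic, Neoproterozoic, Paleozoic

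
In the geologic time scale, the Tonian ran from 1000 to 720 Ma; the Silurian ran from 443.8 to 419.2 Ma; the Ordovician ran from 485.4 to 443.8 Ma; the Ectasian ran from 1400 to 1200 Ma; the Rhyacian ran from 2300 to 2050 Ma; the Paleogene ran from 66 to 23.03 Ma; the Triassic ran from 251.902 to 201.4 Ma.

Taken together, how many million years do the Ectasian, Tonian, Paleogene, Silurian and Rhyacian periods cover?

Each duration: Ectasian = 200; Tonian = 280; Paleogene = 42.97; Silurian = 24.6; Rhyacian = 250.
Sum: 200 + 280 + 42.97 + 24.6 + 250 = 797.57 Myr.

797.57 million years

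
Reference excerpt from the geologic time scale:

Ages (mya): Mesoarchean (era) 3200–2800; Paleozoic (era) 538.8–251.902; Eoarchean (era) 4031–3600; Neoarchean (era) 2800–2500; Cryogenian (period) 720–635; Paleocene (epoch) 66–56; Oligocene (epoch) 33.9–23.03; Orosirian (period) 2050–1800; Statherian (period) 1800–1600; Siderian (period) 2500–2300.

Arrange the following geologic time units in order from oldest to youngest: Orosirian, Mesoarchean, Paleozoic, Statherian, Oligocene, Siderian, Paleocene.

Mesoarchean, Siderian, Orosirian, Statherian, Paleozoic, Paleocene, Oligocene

The oldest of these is Mesoarchean (starts 3200 Ma) and the youngest is Oligocene (ends 23.03 Ma).
In between, by decreasing start age: Siderian (2500), Orosirian (2050), Statherian (1800), Paleozoic (538.8), Paleocene (66).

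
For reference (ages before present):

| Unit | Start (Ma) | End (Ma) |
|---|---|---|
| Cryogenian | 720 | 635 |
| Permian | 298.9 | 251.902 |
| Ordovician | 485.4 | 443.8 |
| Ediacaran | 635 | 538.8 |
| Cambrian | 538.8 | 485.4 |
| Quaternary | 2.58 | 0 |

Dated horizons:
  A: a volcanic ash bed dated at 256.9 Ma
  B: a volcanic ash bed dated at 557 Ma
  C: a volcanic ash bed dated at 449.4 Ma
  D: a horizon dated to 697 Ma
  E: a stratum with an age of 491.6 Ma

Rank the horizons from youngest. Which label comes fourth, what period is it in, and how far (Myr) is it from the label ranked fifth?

B, in the Ediacaran; 140 million years to D

Sorted youngest-first by Ma: A (256.9), C (449.4), E (491.6), B (557), D (697).
The fourth youngest is B at 557 Ma, which lies in 635–538.8 Ma: the Ediacaran.
The fifth youngest is D at 697 Ma; separation = |557 − 697| = 140 Myr.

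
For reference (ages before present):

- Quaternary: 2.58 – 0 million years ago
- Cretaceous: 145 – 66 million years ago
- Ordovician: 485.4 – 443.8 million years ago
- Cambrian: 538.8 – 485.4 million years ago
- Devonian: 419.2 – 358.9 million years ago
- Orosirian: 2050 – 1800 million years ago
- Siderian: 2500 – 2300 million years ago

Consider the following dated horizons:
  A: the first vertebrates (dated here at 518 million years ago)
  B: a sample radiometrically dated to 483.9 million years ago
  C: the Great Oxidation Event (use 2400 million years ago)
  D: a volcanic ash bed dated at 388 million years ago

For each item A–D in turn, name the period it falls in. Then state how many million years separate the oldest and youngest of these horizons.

Match each age against the start–end ranges in the excerpt: A = 518 Ma → Cambrian (538.8–485.4); B = 483.9 Ma → Ordovician (485.4–443.8); C = 2400 Ma → Siderian (2500–2300); D = 388 Ma → Devonian (419.2–358.9).
The largest age is 2400 Ma and the smallest is 388 Ma; their difference is 2012 Myr.

A — Cambrian; B — Ordovician; C — Siderian; D — Devonian; span 2012 million years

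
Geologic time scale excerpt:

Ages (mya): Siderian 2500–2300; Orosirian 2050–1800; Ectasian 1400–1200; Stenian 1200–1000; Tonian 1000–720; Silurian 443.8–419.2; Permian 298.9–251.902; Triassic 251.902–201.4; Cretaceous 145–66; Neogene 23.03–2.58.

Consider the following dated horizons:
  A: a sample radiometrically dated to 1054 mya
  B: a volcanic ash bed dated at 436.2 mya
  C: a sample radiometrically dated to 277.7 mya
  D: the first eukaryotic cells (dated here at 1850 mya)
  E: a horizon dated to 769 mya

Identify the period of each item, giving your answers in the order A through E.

A — Stenian; B — Silurian; C — Permian; D — Orosirian; E — Tonian

A: 1054 Ma lies in 1200–1000 Ma, so Stenian.
B: 436.2 Ma lies in 443.8–419.2 Ma, so Silurian.
C: 277.7 Ma lies in 298.9–251.902 Ma, so Permian.
D: 1850 Ma lies in 2050–1800 Ma, so Orosirian.
E: 769 Ma lies in 1000–720 Ma, so Tonian.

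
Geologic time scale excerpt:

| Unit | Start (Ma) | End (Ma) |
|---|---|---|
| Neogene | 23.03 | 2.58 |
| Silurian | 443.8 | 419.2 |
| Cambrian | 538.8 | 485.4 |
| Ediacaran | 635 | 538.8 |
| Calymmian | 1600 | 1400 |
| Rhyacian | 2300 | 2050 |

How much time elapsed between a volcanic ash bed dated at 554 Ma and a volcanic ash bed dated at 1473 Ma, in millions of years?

1473 − 554 = 919 million years.

919 million years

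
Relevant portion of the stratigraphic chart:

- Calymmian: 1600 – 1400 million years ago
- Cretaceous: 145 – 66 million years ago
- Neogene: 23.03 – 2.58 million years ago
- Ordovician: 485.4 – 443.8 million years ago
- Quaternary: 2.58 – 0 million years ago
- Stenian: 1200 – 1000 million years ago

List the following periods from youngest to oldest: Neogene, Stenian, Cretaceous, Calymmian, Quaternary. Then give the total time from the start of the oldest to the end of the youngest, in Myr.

Quaternary, Neogene, Cretaceous, Stenian, Calymmian; total span 1600 Myr

From the excerpt: Neogene 23.03–2.58; Stenian 1200–1000; Cretaceous 145–66; Calymmian 1600–1400; Quaternary 2.58–0 (Ma).
Larger Ma is earlier, so the oldest is Calymmian and the youngest is Quaternary; youngest to oldest: Quaternary, Neogene, Cretaceous, Stenian, Calymmian.
Oldest start 1600 minus youngest end 0 gives 1600 Myr overall.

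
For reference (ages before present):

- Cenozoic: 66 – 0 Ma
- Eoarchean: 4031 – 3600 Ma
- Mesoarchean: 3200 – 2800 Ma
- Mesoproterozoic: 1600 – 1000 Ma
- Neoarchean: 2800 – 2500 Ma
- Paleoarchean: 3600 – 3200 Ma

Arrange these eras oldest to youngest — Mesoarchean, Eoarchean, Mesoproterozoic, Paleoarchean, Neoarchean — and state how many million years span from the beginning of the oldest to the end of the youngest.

Eoarchean → Paleoarchean → Mesoarchean → Neoarchean → Mesoproterozoic; total span 3031 Myr

Start ages (Ma): Eoarchean 4031, Paleoarchean 3600, Mesoarchean 3200, Neoarchean 2800, Mesoproterozoic 1600.
Ordered oldest to youngest: Eoarchean, Paleoarchean, Mesoarchean, Neoarchean, Mesoproterozoic.
Span = 4031 − 1000 = 3031 Myr.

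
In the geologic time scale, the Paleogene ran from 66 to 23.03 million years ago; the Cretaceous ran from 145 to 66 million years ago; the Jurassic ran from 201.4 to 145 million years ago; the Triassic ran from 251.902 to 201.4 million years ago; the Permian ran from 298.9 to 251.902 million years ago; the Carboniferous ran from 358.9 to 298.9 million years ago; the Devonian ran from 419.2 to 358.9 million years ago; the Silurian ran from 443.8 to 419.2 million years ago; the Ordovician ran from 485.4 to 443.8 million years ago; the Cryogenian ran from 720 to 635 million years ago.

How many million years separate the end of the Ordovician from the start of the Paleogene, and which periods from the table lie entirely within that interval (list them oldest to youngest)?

End of Ordovician = 443.8 Ma; start of Paleogene = 66 Ma.
Gap = 443.8 − 66 = 377.8 Myr.
Periods wholly inside 443.8–66 Ma: Silurian (443.8–419.2), Devonian (419.2–358.9), Carboniferous (358.9–298.9), Permian (298.9–251.902), Triassic (251.902–201.4), Jurassic (201.4–145), Cretaceous (145–66).

377.8 million years; Silurian, Devonian, Carboniferous, Permian, Triassic, Jurassic, Cretaceous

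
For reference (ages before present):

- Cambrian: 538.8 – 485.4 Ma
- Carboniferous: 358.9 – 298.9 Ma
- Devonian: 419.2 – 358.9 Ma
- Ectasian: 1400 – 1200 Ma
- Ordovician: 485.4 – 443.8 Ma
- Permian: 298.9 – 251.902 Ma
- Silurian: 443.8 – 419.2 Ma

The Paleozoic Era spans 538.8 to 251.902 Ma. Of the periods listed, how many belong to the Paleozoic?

Periods inside 538.8–251.902 Ma: Cambrian, Ordovician, Silurian, Devonian, Carboniferous, Permian — 6 in total.

6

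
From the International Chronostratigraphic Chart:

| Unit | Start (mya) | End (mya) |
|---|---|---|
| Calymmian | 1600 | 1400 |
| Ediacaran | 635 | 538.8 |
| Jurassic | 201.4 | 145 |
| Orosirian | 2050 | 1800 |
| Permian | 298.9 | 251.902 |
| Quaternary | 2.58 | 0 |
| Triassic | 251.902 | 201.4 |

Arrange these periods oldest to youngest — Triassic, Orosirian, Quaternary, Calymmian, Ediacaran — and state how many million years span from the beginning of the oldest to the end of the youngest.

Orosirian, Calymmian, Ediacaran, Triassic, Quaternary; total span 2050 Myr

Start ages (Ma): Orosirian 2050, Calymmian 1600, Ediacaran 635, Triassic 251.902, Quaternary 2.58.
Ordered oldest to youngest: Orosirian, Calymmian, Ediacaran, Triassic, Quaternary.
Span = 2050 − 0 = 2050 Myr.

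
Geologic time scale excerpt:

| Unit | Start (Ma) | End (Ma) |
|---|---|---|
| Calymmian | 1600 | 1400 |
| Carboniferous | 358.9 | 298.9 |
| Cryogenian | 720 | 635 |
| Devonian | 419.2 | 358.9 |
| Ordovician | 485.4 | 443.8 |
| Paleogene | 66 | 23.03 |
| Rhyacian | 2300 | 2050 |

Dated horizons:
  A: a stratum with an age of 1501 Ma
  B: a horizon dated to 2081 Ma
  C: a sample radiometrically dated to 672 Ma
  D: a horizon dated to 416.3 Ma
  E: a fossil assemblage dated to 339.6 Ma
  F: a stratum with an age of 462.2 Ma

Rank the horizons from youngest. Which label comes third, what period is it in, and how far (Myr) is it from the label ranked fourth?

Smaller Ma means younger, so youngest first: E 339.6 < D 416.3 < F 462.2 < C 672 < A 1501 < B 2081.
Counting 3 along gives F (462.2 Ma); the excerpt puts that inside the Ordovician, 485.4–443.8 Ma.
Next in line is C (672 Ma), and 672 − 462.2 = 209.8 Myr.

F, in the Ordovician; 209.8 million years to C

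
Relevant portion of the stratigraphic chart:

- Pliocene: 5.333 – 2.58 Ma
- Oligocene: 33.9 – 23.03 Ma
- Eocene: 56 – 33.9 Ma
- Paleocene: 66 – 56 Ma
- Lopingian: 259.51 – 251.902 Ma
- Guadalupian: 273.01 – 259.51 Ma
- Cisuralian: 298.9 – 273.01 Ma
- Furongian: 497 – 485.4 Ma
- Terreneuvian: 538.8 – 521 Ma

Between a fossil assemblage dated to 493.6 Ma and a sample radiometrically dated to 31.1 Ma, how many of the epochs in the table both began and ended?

5

The older date is 493.6 Ma and the younger is 31.1 Ma.
Epochs with start < 493.6 and end > 31.1 Ma: Cisuralian (298.9–273.01), Guadalupian (273.01–259.51), Lopingian (259.51–251.902), Paleocene (66–56), Eocene (56–33.9).
That is 5 complete epochs.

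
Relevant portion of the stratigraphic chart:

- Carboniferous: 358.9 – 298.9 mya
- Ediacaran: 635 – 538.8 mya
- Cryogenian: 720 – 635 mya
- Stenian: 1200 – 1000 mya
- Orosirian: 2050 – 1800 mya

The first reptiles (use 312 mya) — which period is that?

Carboniferous

312 Ma lies between 358.9 and 298.9 Ma, so it falls in the Carboniferous.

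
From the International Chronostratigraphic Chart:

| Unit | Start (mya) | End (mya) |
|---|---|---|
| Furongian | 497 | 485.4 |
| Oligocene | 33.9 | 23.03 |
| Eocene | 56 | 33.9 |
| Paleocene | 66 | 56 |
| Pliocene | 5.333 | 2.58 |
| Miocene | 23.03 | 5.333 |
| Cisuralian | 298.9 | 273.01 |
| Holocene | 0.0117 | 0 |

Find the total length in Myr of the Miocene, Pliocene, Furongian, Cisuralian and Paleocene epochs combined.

Each duration: Miocene = 17.697; Pliocene = 2.753; Furongian = 11.6; Cisuralian = 25.89; Paleocene = 10.
Sum: 17.697 + 2.753 + 11.6 + 25.89 + 10 = 67.94 Myr.

67.94 million years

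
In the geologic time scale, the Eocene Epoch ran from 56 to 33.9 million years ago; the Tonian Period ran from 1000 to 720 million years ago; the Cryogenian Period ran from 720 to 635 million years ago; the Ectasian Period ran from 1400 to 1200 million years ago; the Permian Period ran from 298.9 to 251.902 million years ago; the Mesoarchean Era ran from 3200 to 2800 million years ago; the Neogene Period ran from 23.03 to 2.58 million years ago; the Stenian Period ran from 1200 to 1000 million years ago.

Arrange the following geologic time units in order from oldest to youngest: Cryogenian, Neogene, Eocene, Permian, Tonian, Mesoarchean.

Mesoarchean, then Tonian, then Cryogenian, then Permian, then Eocene, then Neogene

Sorting by start age (descending Ma, since larger Ma = older): Mesoarchean began 3200, Tonian began 1000, Cryogenian began 720, Permian began 298.9, Eocene began 56, Neogene began 23.03.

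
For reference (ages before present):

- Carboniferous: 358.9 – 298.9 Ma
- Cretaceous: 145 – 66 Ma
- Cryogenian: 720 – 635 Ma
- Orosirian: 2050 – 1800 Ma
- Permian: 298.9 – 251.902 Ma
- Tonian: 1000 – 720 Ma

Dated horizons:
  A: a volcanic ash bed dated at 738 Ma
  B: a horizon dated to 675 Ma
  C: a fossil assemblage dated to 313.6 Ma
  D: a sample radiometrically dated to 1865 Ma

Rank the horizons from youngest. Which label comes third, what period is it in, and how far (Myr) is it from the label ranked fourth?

A, in the Tonian; 1127 million years to D

Smaller Ma means younger, so youngest first: C 313.6 < B 675 < A 738 < D 1865.
Counting 3 along gives A (738 Ma); the excerpt puts that inside the Tonian, 1000–720 Ma.
Next in line is D (1865 Ma), and 1865 − 738 = 1127 Myr.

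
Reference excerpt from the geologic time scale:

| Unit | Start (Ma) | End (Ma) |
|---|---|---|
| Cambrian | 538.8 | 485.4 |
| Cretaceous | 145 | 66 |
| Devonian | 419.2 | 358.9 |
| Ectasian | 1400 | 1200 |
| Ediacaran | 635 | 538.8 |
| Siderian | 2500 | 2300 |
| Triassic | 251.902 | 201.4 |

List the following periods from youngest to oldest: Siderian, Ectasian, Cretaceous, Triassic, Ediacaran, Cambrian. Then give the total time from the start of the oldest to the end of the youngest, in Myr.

Cretaceous, Triassic, Cambrian, Ediacaran, Ectasian, Siderian; total span 2434 Myr

From the excerpt: Siderian 2500–2300; Ectasian 1400–1200; Cretaceous 145–66; Triassic 251.902–201.4; Ediacaran 635–538.8; Cambrian 538.8–485.4 (Ma).
Larger Ma is earlier, so the oldest is Siderian and the youngest is Cretaceous; youngest to oldest: Cretaceous, Triassic, Cambrian, Ediacaran, Ectasian, Siderian.
Oldest start 2500 minus youngest end 66 gives 2434 Myr overall.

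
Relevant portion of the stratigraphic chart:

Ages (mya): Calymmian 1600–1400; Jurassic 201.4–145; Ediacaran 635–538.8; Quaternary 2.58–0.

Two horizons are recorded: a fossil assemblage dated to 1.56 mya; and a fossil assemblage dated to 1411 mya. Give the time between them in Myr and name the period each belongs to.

1409.44 million years apart; the first in the Quaternary, the second in the Calymmian

Elapsed time: 1411 − 1.56 = 1409.44 Myr.
1.56 Ma lies within 2.58–0 Ma: Quaternary.
1411 Ma lies within 1600–1400 Ma: Calymmian.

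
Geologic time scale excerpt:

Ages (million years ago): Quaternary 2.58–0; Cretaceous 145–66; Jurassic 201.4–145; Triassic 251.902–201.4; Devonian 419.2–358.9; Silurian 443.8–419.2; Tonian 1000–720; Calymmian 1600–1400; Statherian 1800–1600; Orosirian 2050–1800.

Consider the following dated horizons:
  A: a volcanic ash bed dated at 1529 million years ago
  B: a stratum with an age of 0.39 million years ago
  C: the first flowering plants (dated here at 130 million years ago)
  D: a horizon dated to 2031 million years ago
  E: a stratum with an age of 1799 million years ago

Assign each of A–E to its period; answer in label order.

A — Calymmian; B — Quaternary; C — Cretaceous; D — Orosirian; E — Statherian

Match each age against the start–end ranges in the excerpt: A = 1529 Ma → Calymmian (1600–1400); B = 0.39 Ma → Quaternary (2.58–0); C = 130 Ma → Cretaceous (145–66); D = 2031 Ma → Orosirian (2050–1800); E = 1799 Ma → Statherian (1800–1600).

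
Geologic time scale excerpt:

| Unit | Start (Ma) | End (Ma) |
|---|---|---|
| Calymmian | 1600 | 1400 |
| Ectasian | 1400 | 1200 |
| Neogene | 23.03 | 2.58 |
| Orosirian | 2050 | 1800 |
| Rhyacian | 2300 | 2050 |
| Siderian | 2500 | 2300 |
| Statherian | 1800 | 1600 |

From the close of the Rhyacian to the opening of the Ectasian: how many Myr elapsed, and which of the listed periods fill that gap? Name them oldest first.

End of Rhyacian = 2050 Ma; start of Ectasian = 1400 Ma.
Gap = 2050 − 1400 = 650 Myr.
Periods wholly inside 2050–1400 Ma: Orosirian (2050–1800), Statherian (1800–1600), Calymmian (1600–1400).

650 million years; Orosirian, Statherian, Calymmian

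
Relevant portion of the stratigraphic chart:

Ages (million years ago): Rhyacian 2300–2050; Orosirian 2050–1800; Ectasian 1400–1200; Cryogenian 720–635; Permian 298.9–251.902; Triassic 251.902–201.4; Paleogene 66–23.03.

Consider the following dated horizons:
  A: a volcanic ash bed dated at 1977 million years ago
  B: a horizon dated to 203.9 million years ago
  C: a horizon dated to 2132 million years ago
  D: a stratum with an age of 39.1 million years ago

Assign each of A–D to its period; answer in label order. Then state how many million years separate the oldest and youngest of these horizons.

A: 1977 Ma lies in 2050–1800 Ma, so Orosirian.
B: 203.9 Ma lies in 251.902–201.4 Ma, so Triassic.
C: 2132 Ma lies in 2300–2050 Ma, so Rhyacian.
D: 39.1 Ma lies in 66–23.03 Ma, so Paleogene.
Oldest = 2132 Ma, youngest = 39.1 Ma → span 2092.9 Myr.

A — Orosirian; B — Triassic; C — Rhyacian; D — Paleogene; span 2092.9 million years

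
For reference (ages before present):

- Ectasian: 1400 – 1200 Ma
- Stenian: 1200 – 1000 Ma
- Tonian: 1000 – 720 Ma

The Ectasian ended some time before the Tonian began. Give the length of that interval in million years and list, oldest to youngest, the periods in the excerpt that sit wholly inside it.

The Ectasian closes at 1200 Ma and the Tonian opens at 1000 Ma, so the interval is 1200 − 1000 = 200 Myr.
A period fits inside if it starts at or after 1200 Ma and ends at or before 1000 Ma; oldest first that gives Stenian.

200 million years; Stenian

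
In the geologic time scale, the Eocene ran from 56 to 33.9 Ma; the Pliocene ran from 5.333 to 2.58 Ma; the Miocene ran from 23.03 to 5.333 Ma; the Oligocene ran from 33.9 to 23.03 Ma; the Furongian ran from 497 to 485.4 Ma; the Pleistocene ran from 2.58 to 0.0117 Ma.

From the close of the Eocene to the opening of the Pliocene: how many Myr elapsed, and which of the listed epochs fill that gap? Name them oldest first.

The Eocene closes at 33.9 Ma and the Pliocene opens at 5.333 Ma, so the interval is 33.9 − 5.333 = 28.567 Myr.
An epoch fits inside if it starts at or after 33.9 Ma and ends at or before 5.333 Ma; oldest first that gives Oligocene, Miocene.

28.567 million years; Oligocene, Miocene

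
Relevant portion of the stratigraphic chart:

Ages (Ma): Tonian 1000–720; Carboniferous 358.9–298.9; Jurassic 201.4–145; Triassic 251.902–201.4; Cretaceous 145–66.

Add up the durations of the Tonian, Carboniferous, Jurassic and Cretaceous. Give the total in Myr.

475.4 million years

Duration is start − end for each: (1000 − 720) + (358.9 − 298.9) + (201.4 − 145) + (145 − 66).
That is 280 + 60 + 56.4 + 79, which totals 475.4 million years.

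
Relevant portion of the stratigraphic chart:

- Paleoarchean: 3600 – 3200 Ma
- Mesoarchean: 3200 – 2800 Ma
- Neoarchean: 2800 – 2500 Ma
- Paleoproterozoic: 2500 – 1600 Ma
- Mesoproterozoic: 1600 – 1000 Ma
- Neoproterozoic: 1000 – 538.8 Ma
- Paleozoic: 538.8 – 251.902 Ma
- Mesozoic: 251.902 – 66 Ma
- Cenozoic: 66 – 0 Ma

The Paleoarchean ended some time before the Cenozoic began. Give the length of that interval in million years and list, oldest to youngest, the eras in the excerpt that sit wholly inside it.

3134 million years; Mesoarchean, Neoarchean, Paleoproterozoic, Mesoproterozoic, Neoproterozoic, Paleozoic, Mesozoic

End of Paleoarchean = 3200 Ma; start of Cenozoic = 66 Ma.
Gap = 3200 − 66 = 3134 Myr.
Eras wholly inside 3200–66 Ma: Mesoarchean (3200–2800), Neoarchean (2800–2500), Paleoproterozoic (2500–1600), Mesoproterozoic (1600–1000), Neoproterozoic (1000–538.8), Paleozoic (538.8–251.902), Mesozoic (251.902–66).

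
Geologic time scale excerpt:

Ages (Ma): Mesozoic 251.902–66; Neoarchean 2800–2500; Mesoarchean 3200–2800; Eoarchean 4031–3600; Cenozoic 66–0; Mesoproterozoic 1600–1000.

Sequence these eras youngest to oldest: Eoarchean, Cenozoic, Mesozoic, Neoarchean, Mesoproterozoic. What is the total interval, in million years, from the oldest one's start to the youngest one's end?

Cenozoic, Mesozoic, Mesoproterozoic, Neoarchean, Eoarchean; total span 4031 Myr

From the excerpt: Eoarchean 4031–3600; Cenozoic 66–0; Mesozoic 251.902–66; Neoarchean 2800–2500; Mesoproterozoic 1600–1000 (Ma).
Larger Ma is earlier, so the oldest is Eoarchean and the youngest is Cenozoic; youngest to oldest: Cenozoic, Mesozoic, Mesoproterozoic, Neoarchean, Eoarchean.
Oldest start 4031 minus youngest end 0 gives 4031 Myr overall.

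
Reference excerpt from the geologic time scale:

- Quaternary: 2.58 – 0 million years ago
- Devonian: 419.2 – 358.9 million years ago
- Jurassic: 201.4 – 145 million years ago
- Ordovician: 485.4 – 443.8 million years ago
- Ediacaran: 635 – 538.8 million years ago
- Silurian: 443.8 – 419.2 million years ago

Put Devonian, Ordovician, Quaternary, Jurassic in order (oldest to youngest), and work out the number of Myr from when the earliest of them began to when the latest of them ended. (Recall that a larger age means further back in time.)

Ordovician → Devonian → Jurassic → Quaternary; total span 485.4 Myr

Start ages (Ma): Ordovician 485.4, Devonian 419.2, Jurassic 201.4, Quaternary 2.58.
Ordered oldest to youngest: Ordovician, Devonian, Jurassic, Quaternary.
Span = 485.4 − 0 = 485.4 Myr.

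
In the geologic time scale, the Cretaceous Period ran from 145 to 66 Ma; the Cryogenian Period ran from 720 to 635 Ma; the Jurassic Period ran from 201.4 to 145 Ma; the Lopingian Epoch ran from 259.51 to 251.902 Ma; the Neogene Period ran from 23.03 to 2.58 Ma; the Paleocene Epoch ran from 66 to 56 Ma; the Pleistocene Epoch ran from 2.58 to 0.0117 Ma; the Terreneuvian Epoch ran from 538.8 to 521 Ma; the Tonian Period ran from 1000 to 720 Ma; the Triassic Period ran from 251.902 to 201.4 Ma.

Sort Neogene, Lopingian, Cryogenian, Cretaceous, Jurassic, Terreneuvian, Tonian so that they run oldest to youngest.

Tonian, Cryogenian, Terreneuvian, Lopingian, Jurassic, Cretaceous, Neogene

Read off each span (Ma): Neogene 23.03–2.58; Lopingian 259.51–251.902; Cryogenian 720–635; Cretaceous 145–66; Jurassic 201.4–145; Terreneuvian 538.8–521; Tonian 1000–720.
Larger Ma is older, so oldest→youngest is Tonian, Cryogenian, Terreneuvian, Lopingian, Jurassic, Cretaceous, Neogene.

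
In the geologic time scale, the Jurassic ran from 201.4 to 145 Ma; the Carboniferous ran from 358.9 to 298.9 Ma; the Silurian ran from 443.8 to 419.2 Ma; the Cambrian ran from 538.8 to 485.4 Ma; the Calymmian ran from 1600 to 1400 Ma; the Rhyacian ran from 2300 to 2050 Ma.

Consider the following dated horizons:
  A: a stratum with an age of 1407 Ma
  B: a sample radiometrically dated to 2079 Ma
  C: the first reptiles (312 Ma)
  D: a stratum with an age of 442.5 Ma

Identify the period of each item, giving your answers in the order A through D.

Match each age against the start–end ranges in the excerpt: A = 1407 Ma → Calymmian (1600–1400); B = 2079 Ma → Rhyacian (2300–2050); C = 312 Ma → Carboniferous (358.9–298.9); D = 442.5 Ma → Silurian (443.8–419.2).

A — Calymmian; B — Rhyacian; C — Carboniferous; D — Silurian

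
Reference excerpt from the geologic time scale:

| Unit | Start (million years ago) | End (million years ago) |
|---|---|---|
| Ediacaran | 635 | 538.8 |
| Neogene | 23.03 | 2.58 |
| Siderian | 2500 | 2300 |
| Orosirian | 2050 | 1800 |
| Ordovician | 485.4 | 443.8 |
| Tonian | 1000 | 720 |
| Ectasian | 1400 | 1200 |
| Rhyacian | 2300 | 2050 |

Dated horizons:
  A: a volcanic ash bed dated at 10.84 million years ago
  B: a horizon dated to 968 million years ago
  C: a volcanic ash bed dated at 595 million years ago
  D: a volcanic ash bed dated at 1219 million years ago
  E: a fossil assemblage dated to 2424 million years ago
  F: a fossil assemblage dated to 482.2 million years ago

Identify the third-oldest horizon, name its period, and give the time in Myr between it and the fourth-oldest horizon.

Sorted oldest-first by Ma: E (2424), D (1219), B (968), C (595), F (482.2), A (10.84).
The third oldest is B at 968 Ma, which lies in 1000–720 Ma: the Tonian.
The fourth oldest is C at 595 Ma; separation = |968 − 595| = 373 Myr.

B, in the Tonian; 373 million years to C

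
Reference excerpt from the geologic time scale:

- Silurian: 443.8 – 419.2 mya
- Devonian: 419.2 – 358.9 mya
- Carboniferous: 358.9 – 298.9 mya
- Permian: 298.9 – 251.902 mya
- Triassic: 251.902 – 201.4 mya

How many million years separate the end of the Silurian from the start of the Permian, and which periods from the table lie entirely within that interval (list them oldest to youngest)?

120.3 million years; Devonian, Carboniferous

The Silurian closes at 419.2 Ma and the Permian opens at 298.9 Ma, so the interval is 419.2 − 298.9 = 120.3 Myr.
A period fits inside if it starts at or after 419.2 Ma and ends at or before 298.9 Ma; oldest first that gives Devonian, Carboniferous.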